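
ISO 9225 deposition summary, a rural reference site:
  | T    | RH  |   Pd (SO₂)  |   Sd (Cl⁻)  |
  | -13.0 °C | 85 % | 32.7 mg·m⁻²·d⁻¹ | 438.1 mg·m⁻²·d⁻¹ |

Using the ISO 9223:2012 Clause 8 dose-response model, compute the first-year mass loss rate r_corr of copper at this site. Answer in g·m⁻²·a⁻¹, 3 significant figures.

r_corr = 6.33 g·m⁻²·a⁻¹

copper: T≤10 °C ⇒ hinge +0.126·(-13.0−10) = -2.8980
  SO₂ term: 0.0053·32.7^0.26·exp(0.059·85-2.8980) = 0.109
  Sd branch = 0.01025·Sd^0.27·e^(0.036·RH+0.049·T) = 0.5974 μm/a
  sum: 0.109 + 0.5974 → r_corr = 0.7064 μm/a
Convert to mass loss: 0.7064 μm/a × 8.96 g/cm³ = 6.329 g·m⁻²·a⁻¹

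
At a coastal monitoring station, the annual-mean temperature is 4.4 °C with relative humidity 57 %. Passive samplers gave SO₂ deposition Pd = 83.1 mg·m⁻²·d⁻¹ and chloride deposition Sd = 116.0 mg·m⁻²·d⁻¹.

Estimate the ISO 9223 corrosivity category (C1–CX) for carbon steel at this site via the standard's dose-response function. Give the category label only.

carbon steel: T≤10 °C ⇒ hinge +0.150·(4.4−10) = -0.8400
  Pd branch = 1.77·Pd^0.52·e^(0.02·RH+f) = 23.79 μm/a
  Sd branch = 0.102·Sd^0.62·e^(0.033·RH+0.04·T) = 15.2 μm/a
  r_corr = 23.79 + 15.2 = 39 μm/a
39 μm/a falls in (25, 50] for carbon steel → category C3

C3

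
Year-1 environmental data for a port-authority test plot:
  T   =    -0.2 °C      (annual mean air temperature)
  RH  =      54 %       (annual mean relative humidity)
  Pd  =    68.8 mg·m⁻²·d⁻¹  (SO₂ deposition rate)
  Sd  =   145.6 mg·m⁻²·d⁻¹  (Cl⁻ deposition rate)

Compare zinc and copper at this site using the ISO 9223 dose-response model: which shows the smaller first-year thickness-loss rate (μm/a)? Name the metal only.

zinc: temperature factor f = +0.038·(-10.2) = -0.3876
  Pd branch = 0.0129·Pd^0.44·e^(0.046·RH+f) = 0.6754 μm/a
  Sd branch = 0.0175·Sd^0.57·e^(0.008·RH+0.085·T) = 0.4532 μm/a
  sum: 0.6754 + 0.4532 → r_corr = 1.129 μm/a
copper: T≤10 °C ⇒ hinge +0.126·(-0.2−10) = -1.2852
  SO₂ term: 0.0053·68.8^0.26·exp(0.059·54-1.2852) = 0.1066
  Sd branch = 0.01025·Sd^0.27·e^(0.036·RH+0.049·T) = 0.2721 μm/a
  r_corr = 0.1066 + 0.2721 = 0.3787 μm/a
Ordering by μm/a: zinc (1.13) > copper (0.379)

copper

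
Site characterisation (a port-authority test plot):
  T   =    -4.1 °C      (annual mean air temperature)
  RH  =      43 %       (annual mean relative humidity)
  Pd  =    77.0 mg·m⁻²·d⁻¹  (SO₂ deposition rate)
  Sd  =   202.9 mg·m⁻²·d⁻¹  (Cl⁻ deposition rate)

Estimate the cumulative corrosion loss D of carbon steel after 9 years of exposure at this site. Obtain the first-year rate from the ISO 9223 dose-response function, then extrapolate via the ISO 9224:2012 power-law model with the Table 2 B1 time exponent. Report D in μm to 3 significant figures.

carbon steel: temperature factor f = +0.150·(-14.1) = -2.1150
  sulphur-dioxide contribution → 4.83 μm/a
  chloride contribution → 9.642 μm/a
  ⇒ r_corr(carbon steel) = 14.47 μm/a
Long-term exponent b (ISO 9224 Table 2, B1) = 0.523
  D(9) = 14.47 × 9^0.523 = 14.47 × 3.156 = 45.66 μm

D(9) = 45.7 μm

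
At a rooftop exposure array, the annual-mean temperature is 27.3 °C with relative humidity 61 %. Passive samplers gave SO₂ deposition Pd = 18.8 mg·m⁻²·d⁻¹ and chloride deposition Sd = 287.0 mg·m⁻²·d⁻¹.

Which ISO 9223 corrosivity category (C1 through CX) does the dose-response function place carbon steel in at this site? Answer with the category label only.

carbon steel: temperature factor f = -0.054·(17.3) = -0.9342
  sulphur-dioxide contribution → 10.83 μm/a
  chloride contribution → 76.03 μm/a
  total first-year rate 86.86 μm/a
Category bounds: 80…200 μm/a bracket r_corr ⇒ C5

C5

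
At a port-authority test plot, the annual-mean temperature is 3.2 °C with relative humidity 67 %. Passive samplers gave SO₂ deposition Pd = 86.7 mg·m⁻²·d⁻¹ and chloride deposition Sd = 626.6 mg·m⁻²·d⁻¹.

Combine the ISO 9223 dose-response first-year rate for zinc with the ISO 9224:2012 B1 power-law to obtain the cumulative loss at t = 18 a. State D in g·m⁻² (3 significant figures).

D(18) = 231 g·m⁻²

zinc: temperature factor f = +0.038·(-6.8) = -0.2584
  Pd branch = 0.0129·Pd^0.44·e^(0.046·RH+f) = 1.547 μm/a
  Cl⁻ term: 0.0175·626.6^0.57·exp(0.008·67+0.085·3.2) = 1.543
  sum: 1.547 + 1.543 → r_corr = 3.09 μm/a
Long-term exponent b (ISO 9224 Table 2, B1) = 0.813
  D(18) = 3.09 × 18^0.813 = 3.09 × 10.48 = 32.4 μm
  Mass loss = 32.4 μm × 7.14 g/cm³ = 231.3 g·m⁻²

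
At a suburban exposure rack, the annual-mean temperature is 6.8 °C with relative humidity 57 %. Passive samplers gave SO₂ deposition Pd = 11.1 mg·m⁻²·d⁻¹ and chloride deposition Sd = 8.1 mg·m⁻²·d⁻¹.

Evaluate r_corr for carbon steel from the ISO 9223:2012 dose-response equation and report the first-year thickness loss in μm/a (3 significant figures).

r_corr = 15.2 μm/a

carbon steel: f(T) = +0.150·(T−10) [T≤10 °C] = -0.4800
  Pd branch = 1.77·Pd^0.52·e^(0.02·RH+f) = 11.97 μm/a
  Sd branch = 0.102·Sd^0.62·e^(0.033·RH+0.04·T) = 3.213 μm/a
  sum: 11.97 + 3.213 → r_corr = 15.19 μm/a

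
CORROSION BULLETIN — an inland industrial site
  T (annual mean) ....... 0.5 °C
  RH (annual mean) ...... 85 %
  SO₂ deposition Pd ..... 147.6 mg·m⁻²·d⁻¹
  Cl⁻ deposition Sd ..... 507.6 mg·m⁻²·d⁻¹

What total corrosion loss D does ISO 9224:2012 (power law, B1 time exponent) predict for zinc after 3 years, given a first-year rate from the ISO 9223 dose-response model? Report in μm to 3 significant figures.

zinc: temperature factor f = +0.038·(-9.5) = -0.3610
  sulphur-dioxide contribution → 4.039 μm/a
  chloride contribution → 1.256 μm/a
  ⇒ r_corr(zinc) = 5.295 μm/a
Long-term exponent b (ISO 9224 Table 2, B1) = 0.813
  D(3) = 5.295 × 3^0.813 = 5.295 × 2.443 = 12.94 μm

D(3) = 12.9 μm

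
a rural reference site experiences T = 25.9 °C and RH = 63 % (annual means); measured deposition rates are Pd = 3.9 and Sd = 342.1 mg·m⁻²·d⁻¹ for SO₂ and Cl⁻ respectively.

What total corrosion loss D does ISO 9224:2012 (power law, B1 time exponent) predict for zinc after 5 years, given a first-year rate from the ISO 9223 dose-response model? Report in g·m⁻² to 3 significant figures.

D(5) = 196 g·m⁻²

zinc: T>10 °C ⇒ hinge -0.071·(25.9−10) = -1.1289
  SO₂ term: 0.0129·3.9^0.44·exp(0.046·63-1.1289) = 0.1377
  Cl⁻ term: 0.0175·342.1^0.57·exp(0.008·63+0.085·25.9) = 7.286
  r_corr = 0.1377 + 7.286 = 7.424 μm/a
Long-term exponent b (ISO 9224 Table 2, B1) = 0.813
  D(5) = 7.424 × 5^0.813 = 7.424 × 3.701 = 27.47 μm
  Mass loss = 27.47 μm × 7.14 g/cm³ = 196.1 g·m⁻²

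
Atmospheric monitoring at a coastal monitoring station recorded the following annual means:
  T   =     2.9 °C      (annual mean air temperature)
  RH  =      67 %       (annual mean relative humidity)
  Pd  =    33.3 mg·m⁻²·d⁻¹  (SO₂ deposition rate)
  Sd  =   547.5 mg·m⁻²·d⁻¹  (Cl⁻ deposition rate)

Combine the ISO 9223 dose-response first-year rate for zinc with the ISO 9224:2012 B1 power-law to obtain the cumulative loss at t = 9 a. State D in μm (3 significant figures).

D(9) = 14.3 μm

zinc: T≤10 °C ⇒ hinge +0.038·(2.9−10) = -0.2698
  sulphur-dioxide contribution → 1.004 μm/a
  chloride contribution → 1.392 μm/a
  total first-year rate 2.396 μm/a
Long-term exponent b (ISO 9224 Table 2, B1) = 0.813
  D(9) = 2.396 × 9^0.813 = 2.396 × 5.968 = 14.3 μm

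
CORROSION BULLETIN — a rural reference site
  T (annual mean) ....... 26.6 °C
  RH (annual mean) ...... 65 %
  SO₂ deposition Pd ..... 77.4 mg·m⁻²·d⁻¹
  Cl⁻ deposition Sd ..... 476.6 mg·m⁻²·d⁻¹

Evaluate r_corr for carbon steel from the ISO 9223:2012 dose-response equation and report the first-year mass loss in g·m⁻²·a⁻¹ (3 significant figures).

carbon steel: temperature factor f = -0.054·(16.6) = -0.8964
  Pd branch = 1.77·Pd^0.52·e^(0.02·RH+f) = 25.43 μm/a
  Sd branch = 0.102·Sd^0.62·e^(0.033·RH+0.04·T) = 115.5 μm/a
  sum: 25.43 + 115.5 → r_corr = 141 μm/a
Convert to mass loss: 141 μm/a × 7.85 g/cm³ = 1107 g·m⁻²·a⁻¹

r_corr = 1.11e+03 g·m⁻²·a⁻¹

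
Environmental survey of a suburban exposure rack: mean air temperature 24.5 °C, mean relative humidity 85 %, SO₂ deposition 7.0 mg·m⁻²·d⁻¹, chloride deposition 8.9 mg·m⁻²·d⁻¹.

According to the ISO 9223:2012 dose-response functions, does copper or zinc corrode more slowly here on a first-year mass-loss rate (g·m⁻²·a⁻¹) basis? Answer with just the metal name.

zinc

copper: T>10 °C ⇒ hinge -0.080·(24.5−10) = -1.1600
  sulphur-dioxide contribution → 0.4152 μm/a
  chloride contribution → 1.31 μm/a
  ⇒ r_corr(copper) = 1.725 μm/a
  mass loss = 1.725 μm/a × 8.96 g/cm³ = 15.46 g·m⁻²·a⁻¹
zinc: temperature factor f = -0.071·(14.5) = -1.0295
  sulphur-dioxide contribution → 0.5413 μm/a
  chloride contribution → 0.9637 μm/a
  ⇒ r_corr(zinc) = 1.505 μm/a
  mass loss = 1.505 μm/a × 7.14 g/cm³ = 10.75 g·m⁻²·a⁻¹
Ordering by g·m⁻²·a⁻¹: copper (15.5) > zinc (10.7)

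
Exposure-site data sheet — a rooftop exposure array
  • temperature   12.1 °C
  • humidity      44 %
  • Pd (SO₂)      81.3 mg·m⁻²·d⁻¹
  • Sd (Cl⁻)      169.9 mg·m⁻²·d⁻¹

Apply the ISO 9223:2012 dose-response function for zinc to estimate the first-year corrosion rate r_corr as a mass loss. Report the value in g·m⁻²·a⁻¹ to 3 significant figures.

r_corr = 13.4 g·m⁻²·a⁻¹

zinc: temperature factor f = -0.071·(2.1) = -0.1491
  SO₂ term: 0.0129·81.3^0.44·exp(0.046·44-0.1491) = 0.5825
  Cl⁻ term: 0.0175·169.9^0.57·exp(0.008·44+0.085·12.1) = 1.3
  sum: 0.5825 + 1.3 → r_corr = 1.882 μm/a
Convert to mass loss: 1.882 μm/a × 7.14 g/cm³ = 13.44 g·m⁻²·a⁻¹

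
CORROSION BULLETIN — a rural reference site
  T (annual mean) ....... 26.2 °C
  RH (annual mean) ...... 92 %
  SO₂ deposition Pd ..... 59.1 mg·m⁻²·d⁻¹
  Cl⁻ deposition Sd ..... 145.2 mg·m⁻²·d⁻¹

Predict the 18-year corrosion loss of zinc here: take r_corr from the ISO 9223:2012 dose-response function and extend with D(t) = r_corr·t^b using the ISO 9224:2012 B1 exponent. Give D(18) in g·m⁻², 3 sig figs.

D(18) = 560 g·m⁻²

zinc: temperature factor f = -0.071·(16.2) = -1.1502
  SO₂ term: 0.0129·59.1^0.44·exp(0.046·92-1.1502) = 1.692
  Cl⁻ term: 0.0175·145.2^0.57·exp(0.008·92+0.085·26.2) = 5.783
  r_corr = 1.692 + 5.783 = 7.476 μm/a
Long-term exponent b (ISO 9224 Table 2, B1) = 0.813
  D(18) = 7.476 × 18^0.813 = 7.476 × 10.48 = 78.38 μm
  Mass loss = 78.38 μm × 7.14 g/cm³ = 559.6 g·m⁻²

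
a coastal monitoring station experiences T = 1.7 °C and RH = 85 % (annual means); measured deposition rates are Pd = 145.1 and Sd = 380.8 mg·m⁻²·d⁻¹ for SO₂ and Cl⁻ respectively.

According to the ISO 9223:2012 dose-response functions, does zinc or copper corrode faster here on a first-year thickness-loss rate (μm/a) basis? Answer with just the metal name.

zinc: f(T) = +0.038·(T−10) [T≤10 °C] = -0.3154
  SO₂ term: 0.0129·145.1^0.44·exp(0.046·85-0.3154) = 4.196
  Sd branch = 0.0175·Sd^0.57·e^(0.008·RH+0.085·T) = 1.181 μm/a
  r_corr = 4.196 + 1.181 = 5.377 μm/a
copper: temperature factor f = +0.126·(-8.3) = -1.0458
  Pd branch = 0.0053·Pd^0.26·e^(0.059·RH+f) = 1.024 μm/a
  Cl⁻ term: 0.01025·380.8^0.27·exp(0.036·85+0.049·1.7) = 1.182
  sum: 1.024 + 1.182 → r_corr = 2.206 μm/a
Ordering by μm/a: zinc (5.38) > copper (2.21)

zinc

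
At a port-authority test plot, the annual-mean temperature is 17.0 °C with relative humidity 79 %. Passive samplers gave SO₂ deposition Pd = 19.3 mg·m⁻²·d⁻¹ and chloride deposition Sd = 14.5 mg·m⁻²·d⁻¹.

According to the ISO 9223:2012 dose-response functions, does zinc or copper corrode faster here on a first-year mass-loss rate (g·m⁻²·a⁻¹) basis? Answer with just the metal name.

zinc: temperature factor f = -0.071·(7.0) = -0.4970
  SO₂ term: 0.0129·19.3^0.44·exp(0.046·79-0.4970) = 1.093
  Sd branch = 0.0175·Sd^0.57·e^(0.008·RH+0.085·T) = 0.6413 μm/a
  r_corr = 1.093 + 0.6413 = 1.734 μm/a
  mass loss = 1.734 μm/a × 7.14 g/cm³ = 12.38 g·m⁻²·a⁻¹
copper: T>10 °C ⇒ hinge -0.080·(17.0−10) = -0.5600
  SO₂ term: 0.0053·19.3^0.26·exp(0.059·79-0.5600) = 0.6911
  Sd branch = 0.01025·Sd^0.27·e^(0.036·RH+0.049·T) = 0.8341 μm/a
  r_corr = 0.6911 + 0.8341 = 1.525 μm/a
  mass loss = 1.525 μm/a × 8.96 g/cm³ = 13.67 g·m⁻²·a⁻¹
Ordering by g·m⁻²·a⁻¹: copper (13.7) > zinc (12.4)

copper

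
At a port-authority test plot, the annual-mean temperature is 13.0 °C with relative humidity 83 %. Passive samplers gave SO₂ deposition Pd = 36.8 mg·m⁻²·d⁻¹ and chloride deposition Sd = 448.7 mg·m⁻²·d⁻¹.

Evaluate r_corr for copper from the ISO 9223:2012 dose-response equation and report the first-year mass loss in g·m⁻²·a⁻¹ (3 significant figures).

copper: temperature factor f = -0.080·(3.0) = -0.2400
  Pd branch = 0.0053·Pd^0.26·e^(0.059·RH+f) = 1.425 μm/a
  Sd branch = 0.01025·Sd^0.27·e^(0.036·RH+0.049·T) = 2 μm/a
  sum: 1.425 + 2 → r_corr = 3.425 μm/a
Convert to mass loss: 3.425 μm/a × 8.96 g/cm³ = 30.69 g·m⁻²·a⁻¹

r_corr = 30.7 g·m⁻²·a⁻¹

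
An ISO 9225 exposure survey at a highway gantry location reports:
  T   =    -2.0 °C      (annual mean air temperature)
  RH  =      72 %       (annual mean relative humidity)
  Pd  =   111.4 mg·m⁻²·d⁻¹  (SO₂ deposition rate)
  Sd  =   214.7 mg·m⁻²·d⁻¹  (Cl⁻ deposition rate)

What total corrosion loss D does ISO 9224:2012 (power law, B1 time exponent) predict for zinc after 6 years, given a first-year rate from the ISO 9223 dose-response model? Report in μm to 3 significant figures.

zinc: temperature factor f = +0.038·(-12.0) = -0.4560
  Pd branch = 0.0129·Pd^0.44·e^(0.046·RH+f) = 1.785 μm/a
  Cl⁻ term: 0.0175·214.7^0.57·exp(0.008·72+0.085·-2.0) = 0.5604
  sum: 1.785 + 0.5604 → r_corr = 2.345 μm/a
Long-term exponent b (ISO 9224 Table 2, B1) = 0.813
  D(6) = 2.345 × 6^0.813 = 2.345 × 4.292 = 10.06 μm

D(6) = 10.1 μm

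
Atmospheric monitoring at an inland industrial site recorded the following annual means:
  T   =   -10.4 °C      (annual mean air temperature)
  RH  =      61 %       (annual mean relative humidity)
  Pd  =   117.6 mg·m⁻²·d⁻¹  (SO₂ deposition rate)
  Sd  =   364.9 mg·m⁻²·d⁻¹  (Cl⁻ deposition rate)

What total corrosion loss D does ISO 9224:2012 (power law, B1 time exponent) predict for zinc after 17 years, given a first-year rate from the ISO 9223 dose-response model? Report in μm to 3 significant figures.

zinc: temperature factor f = +0.038·(-20.4) = -0.7752
  SO₂ term: 0.0129·117.6^0.44·exp(0.046·61-0.7752) = 0.8008
  Cl⁻ term: 0.0175·364.9^0.57·exp(0.008·61+0.085·-10.4) = 0.34
  r_corr = 0.8008 + 0.34 = 1.141 μm/a
ISO 9224: D(t) = r_corr · t^b with b = 0.813 (zinc, B1)
  D(17) = 1.141 × 17^0.813 = 1.141 × 10.01 = 11.42 μm

D(17) = 11.4 μm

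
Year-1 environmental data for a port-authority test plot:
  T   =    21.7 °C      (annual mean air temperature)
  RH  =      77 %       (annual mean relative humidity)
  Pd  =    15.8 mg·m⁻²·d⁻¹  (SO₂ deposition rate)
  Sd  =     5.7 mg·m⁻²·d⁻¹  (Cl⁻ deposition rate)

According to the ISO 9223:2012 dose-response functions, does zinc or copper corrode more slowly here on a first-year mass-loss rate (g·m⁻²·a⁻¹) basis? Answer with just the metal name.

zinc: T>10 °C ⇒ hinge -0.071·(21.7−10) = -0.8307
  SO₂ term: 0.0129·15.8^0.44·exp(0.046·77-0.8307) = 0.6539
  Sd branch = 0.0175·Sd^0.57·e^(0.008·RH+0.085·T) = 0.5527 μm/a
  sum: 0.6539 + 0.5527 → r_corr = 1.207 μm/a
  mass loss = 1.207 μm/a × 7.14 g/cm³ = 8.615 g·m⁻²·a⁻¹
copper: temperature factor f = -0.080·(11.7) = -0.9360
  SO₂ term: 0.0053·15.8^0.26·exp(0.059·77-0.9360) = 0.4003
  Cl⁻ term: 0.01025·5.7^0.27·exp(0.036·77+0.049·21.7) = 0.7594
  r_corr = 0.4003 + 0.7594 = 1.16 μm/a
  mass loss = 1.16 μm/a × 8.96 g/cm³ = 10.39 g·m⁻²·a⁻¹
Ordering by g·m⁻²·a⁻¹: copper (10.4) > zinc (8.61)

zinc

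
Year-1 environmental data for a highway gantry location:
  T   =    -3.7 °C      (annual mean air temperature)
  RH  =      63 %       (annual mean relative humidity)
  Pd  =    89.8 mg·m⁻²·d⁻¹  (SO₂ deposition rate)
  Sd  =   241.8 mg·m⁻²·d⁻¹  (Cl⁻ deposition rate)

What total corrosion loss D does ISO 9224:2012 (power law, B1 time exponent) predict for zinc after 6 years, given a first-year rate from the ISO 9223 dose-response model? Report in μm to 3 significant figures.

zinc: f(T) = +0.038·(T−10) [T≤10 °C] = -0.5206
  Pd branch = 0.0129·Pd^0.44·e^(0.046·RH+f) = 1.006 μm/a
  Cl⁻ term: 0.0175·241.8^0.57·exp(0.008·63+0.085·-3.7) = 0.483
  r_corr = 1.006 + 0.483 = 1.489 μm/a
Power-law: D(6) = r_corr · 6^0.813
  D(6) = 1.489 × 6^0.813 = 1.489 × 4.292 = 6.39 μm

D(6) = 6.39 μm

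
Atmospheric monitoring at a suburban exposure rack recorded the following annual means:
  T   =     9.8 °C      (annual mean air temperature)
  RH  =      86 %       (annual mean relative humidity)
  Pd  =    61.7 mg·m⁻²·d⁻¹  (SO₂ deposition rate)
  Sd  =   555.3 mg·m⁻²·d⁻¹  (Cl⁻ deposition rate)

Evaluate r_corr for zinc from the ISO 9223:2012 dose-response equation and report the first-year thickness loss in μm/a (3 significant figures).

r_corr = 7.04 μm/a

zinc: f(T) = +0.038·(T−10) [T≤10 °C] = -0.0076
  SO₂ term: 0.0129·61.7^0.44·exp(0.046·86-0.0076) = 4.103
  Sd branch = 0.0175·Sd^0.57·e^(0.008·RH+0.085·T) = 2.938 μm/a
  r_corr = 4.103 + 2.938 = 7.04 μm/a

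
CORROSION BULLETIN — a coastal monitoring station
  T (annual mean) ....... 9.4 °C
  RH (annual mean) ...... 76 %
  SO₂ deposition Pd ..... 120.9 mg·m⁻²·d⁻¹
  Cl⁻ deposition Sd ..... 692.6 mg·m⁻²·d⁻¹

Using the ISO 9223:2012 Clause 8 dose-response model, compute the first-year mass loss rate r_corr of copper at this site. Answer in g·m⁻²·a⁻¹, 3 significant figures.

copper: T≤10 °C ⇒ hinge +0.126·(9.4−10) = -0.0756
  Pd branch = 0.0053·Pd^0.26·e^(0.059·RH+f) = 1.514 μm/a
  Cl⁻ term: 0.01025·692.6^0.27·exp(0.036·76+0.049·9.4) = 1.465
  r_corr = 1.514 + 1.465 = 2.98 μm/a
Convert to mass loss: 2.98 μm/a × 8.96 g/cm³ = 26.7 g·m⁻²·a⁻¹

r_corr = 26.7 g·m⁻²·a⁻¹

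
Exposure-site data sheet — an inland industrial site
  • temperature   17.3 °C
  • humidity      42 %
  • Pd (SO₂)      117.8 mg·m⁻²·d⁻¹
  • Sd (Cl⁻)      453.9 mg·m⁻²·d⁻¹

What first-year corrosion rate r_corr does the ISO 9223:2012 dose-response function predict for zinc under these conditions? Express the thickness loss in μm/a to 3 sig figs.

r_corr = 3.92 μm/a

zinc: f(T) = -0.071·(T−10) [T>10 °C] = -0.5183
  Pd branch = 0.0129·Pd^0.44·e^(0.046·RH+f) = 0.4324 μm/a
  Sd branch = 0.0175·Sd^0.57·e^(0.008·RH+0.085·T) = 3.484 μm/a
  sum: 0.4324 + 3.484 → r_corr = 3.916 μm/a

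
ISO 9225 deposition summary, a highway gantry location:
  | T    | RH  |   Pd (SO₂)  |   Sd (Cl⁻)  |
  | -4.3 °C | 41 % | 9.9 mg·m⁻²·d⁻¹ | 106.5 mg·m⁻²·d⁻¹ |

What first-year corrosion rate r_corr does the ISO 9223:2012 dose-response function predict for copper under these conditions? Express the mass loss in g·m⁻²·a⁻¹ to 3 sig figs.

copper: temperature factor f = +0.126·(-14.3) = -1.8018
  sulphur-dioxide contribution → 0.01783 μm/a
  chloride contribution → 0.1281 μm/a
  total first-year rate 0.146 μm/a
Convert to mass loss: 0.146 μm/a × 8.96 g/cm³ = 1.308 g·m⁻²·a⁻¹

r_corr = 1.31 g·m⁻²·a⁻¹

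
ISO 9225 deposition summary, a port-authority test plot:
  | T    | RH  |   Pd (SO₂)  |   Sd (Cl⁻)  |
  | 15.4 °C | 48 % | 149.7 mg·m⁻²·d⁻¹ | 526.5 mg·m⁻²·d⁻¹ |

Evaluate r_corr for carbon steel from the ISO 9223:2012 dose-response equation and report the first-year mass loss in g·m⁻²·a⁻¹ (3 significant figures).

carbon steel: temperature factor f = -0.054·(5.4) = -0.2916
  Pd branch = 1.77·Pd^0.52·e^(0.02·RH+f) = 46.71 μm/a
  Sd branch = 0.102·Sd^0.62·e^(0.033·RH+0.04·T) = 44.8 μm/a
  sum: 46.71 + 44.8 → r_corr = 91.51 μm/a
Convert to mass loss: 91.51 μm/a × 7.85 g/cm³ = 718.4 g·m⁻²·a⁻¹

r_corr = 718 g·m⁻²·a⁻¹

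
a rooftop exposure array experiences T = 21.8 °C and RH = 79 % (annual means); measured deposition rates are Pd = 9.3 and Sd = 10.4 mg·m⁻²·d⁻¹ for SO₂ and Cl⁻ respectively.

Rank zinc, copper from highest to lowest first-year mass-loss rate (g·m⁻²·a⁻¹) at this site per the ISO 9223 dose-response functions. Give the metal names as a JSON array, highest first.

zinc: f(T) = -0.071·(T−10) [T>10 °C] = -0.8378
  Pd branch = 0.0129·Pd^0.44·e^(0.046·RH+f) = 0.5638 μm/a
  Cl⁻ term: 0.0175·10.4^0.57·exp(0.008·79+0.085·21.8) = 0.7979
  r_corr = 0.5638 + 0.7979 = 1.362 μm/a
  mass loss = 1.362 μm/a × 7.14 g/cm³ = 9.723 g·m⁻²·a⁻¹
copper: T>10 °C ⇒ hinge -0.080·(21.8−10) = -0.9440
  SO₂ term: 0.0053·9.3^0.26·exp(0.059·79-0.9440) = 0.3894
  Sd branch = 0.01025·Sd^0.27·e^(0.036·RH+0.049·T) = 0.9646 μm/a
  r_corr = 0.3894 + 0.9646 = 1.354 μm/a
  mass loss = 1.354 μm/a × 8.96 g/cm³ = 12.13 g·m⁻²·a⁻¹
Ordering by g·m⁻²·a⁻¹: copper (12.1) > zinc (9.72)

["copper", "zinc"]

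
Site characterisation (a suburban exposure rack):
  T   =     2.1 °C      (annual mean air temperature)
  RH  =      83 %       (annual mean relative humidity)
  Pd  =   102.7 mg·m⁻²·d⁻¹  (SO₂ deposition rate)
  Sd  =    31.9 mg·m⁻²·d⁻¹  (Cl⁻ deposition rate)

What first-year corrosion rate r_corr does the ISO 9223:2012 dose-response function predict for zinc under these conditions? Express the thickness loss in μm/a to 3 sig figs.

zinc: temperature factor f = +0.038·(-7.9) = -0.3002
  sulphur-dioxide contribution → 3.338 μm/a
  chloride contribution → 0.2925 μm/a
  ⇒ r_corr(zinc) = 3.63 μm/a

r_corr = 3.63 μm/a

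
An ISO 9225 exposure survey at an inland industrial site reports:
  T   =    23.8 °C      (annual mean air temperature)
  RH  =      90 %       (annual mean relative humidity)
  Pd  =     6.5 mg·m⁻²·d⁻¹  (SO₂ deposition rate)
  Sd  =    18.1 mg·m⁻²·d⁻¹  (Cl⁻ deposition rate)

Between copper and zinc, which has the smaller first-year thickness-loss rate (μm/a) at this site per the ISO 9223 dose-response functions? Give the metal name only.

copper: temperature factor f = -0.080·(13.8) = -1.1040
  Pd branch = 0.0053·Pd^0.26·e^(0.059·RH+f) = 0.5785 μm/a
  Sd branch = 0.01025·Sd^0.27·e^(0.036·RH+0.049·T) = 1.836 μm/a
  r_corr = 0.5785 + 1.836 = 2.415 μm/a
zinc: T>10 °C ⇒ hinge -0.071·(23.8−10) = -0.9798
  Pd branch = 0.0129·Pd^0.44·e^(0.046·RH+f) = 0.693 μm/a
  Cl⁻ term: 0.0175·18.1^0.57·exp(0.008·90+0.085·23.8) = 1.416
  sum: 0.693 + 1.416 → r_corr = 2.109 μm/a
Ordering by μm/a: copper (2.41) > zinc (2.11)

zinc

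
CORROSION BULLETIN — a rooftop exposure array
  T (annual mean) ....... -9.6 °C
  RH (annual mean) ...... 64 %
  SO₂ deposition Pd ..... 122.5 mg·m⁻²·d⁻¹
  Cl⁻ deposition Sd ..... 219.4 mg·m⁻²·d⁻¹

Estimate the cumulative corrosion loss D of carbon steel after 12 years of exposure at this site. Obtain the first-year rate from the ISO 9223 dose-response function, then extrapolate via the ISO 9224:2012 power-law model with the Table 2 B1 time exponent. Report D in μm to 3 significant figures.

carbon steel: temperature factor f = +0.150·(-19.6) = -2.9400
  Pd branch = 1.77·Pd^0.52·e^(0.02·RH+f) = 4.101 μm/a
  Cl⁻ term: 0.102·219.4^0.62·exp(0.033·64+0.04·-9.6) = 16.24
  sum: 4.101 + 16.24 → r_corr = 20.34 μm/a
Power-law: D(12) = r_corr · 12^0.523
  D(12) = 20.34 × 12^0.523 = 20.34 × 3.668 = 74.61 μm

D(12) = 74.6 μm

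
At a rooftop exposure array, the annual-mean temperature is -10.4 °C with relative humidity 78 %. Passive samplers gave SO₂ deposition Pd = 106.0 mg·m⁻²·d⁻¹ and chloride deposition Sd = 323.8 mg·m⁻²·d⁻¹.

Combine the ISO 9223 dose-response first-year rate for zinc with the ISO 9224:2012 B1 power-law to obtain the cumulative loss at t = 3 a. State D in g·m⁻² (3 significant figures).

zinc: temperature factor f = +0.038·(-20.4) = -0.7752
  Pd branch = 0.0129·Pd^0.44·e^(0.046·RH+f) = 1.672 μm/a
  Sd branch = 0.0175·Sd^0.57·e^(0.008·RH+0.085·T) = 0.3639 μm/a
  sum: 1.672 + 0.3639 → r_corr = 2.036 μm/a
Power-law: D(3) = r_corr · 3^0.813
  D(3) = 2.036 × 3^0.813 = 2.036 × 2.443 = 4.974 μm
  Mass loss = 4.974 μm × 7.14 g/cm³ = 35.52 g·m⁻²

D(3) = 35.5 g·m⁻²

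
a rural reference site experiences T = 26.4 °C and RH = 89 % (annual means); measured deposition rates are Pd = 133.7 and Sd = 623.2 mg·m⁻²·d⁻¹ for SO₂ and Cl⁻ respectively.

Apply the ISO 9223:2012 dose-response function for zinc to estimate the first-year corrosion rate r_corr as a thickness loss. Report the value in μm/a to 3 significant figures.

r_corr = 15.3 μm/a

zinc: f(T) = -0.071·(T−10) [T>10 °C] = -1.1644
  SO₂ term: 0.0129·133.7^0.44·exp(0.046·89-1.1644) = 2.082
  Cl⁻ term: 0.0175·623.2^0.57·exp(0.008·89+0.085·26.4) = 13.17
  r_corr = 2.082 + 13.17 = 15.26 μm/a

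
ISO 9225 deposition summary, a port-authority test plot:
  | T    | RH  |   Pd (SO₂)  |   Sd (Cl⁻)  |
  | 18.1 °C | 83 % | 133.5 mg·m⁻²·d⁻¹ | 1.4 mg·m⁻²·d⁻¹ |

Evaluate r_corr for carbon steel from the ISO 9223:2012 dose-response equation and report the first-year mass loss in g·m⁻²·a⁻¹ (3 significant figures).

r_corr = 633 g·m⁻²·a⁻¹

carbon steel: f(T) = -0.054·(T−10) [T>10 °C] = -0.4374
  Pd branch = 1.77·Pd^0.52·e^(0.02·RH+f) = 76.59 μm/a
  Sd branch = 0.102·Sd^0.62·e^(0.033·RH+0.04·T) = 4.01 μm/a
  sum: 76.59 + 4.01 → r_corr = 80.6 μm/a
Convert to mass loss: 80.6 μm/a × 7.85 g/cm³ = 632.7 g·m⁻²·a⁻¹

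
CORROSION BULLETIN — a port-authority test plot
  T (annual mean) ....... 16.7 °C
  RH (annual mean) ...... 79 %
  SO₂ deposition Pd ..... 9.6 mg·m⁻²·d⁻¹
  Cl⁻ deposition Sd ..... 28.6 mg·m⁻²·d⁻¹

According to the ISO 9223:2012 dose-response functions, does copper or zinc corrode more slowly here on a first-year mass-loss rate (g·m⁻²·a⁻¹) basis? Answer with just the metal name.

zinc

copper: f(T) = -0.080·(T−10) [T>10 °C] = -0.5360
  Pd branch = 0.0053·Pd^0.26·e^(0.059·RH+f) = 0.5904 μm/a
  Sd branch = 0.01025·Sd^0.27·e^(0.036·RH+0.049·T) = 0.9873 μm/a
  r_corr = 0.5904 + 0.9873 = 1.578 μm/a
  mass loss = 1.578 μm/a × 8.96 g/cm³ = 14.14 g·m⁻²·a⁻¹
zinc: temperature factor f = -0.071·(6.7) = -0.4757
  Pd branch = 0.0129·Pd^0.44·e^(0.046·RH+f) = 0.8211 μm/a
  Cl⁻ term: 0.0175·28.6^0.57·exp(0.008·79+0.085·16.7) = 0.9207
  sum: 0.8211 + 0.9207 → r_corr = 1.742 μm/a
  mass loss = 1.742 μm/a × 7.14 g/cm³ = 12.44 g·m⁻²·a⁻¹
Ordering by g·m⁻²·a⁻¹: copper (14.1) > zinc (12.4)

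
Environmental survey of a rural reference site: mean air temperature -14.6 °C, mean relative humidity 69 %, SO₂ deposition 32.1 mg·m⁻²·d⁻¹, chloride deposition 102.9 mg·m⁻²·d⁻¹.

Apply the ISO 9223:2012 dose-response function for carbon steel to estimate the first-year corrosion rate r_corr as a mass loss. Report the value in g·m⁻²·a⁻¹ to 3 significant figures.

carbon steel: temperature factor f = +0.150·(-24.6) = -3.6900
  SO₂ term: 1.77·32.1^0.52·exp(0.02·69-3.6900) = 1.067
  Cl⁻ term: 0.102·102.9^0.62·exp(0.033·69+0.04·-14.6) = 9.807
  sum: 1.067 + 9.807 → r_corr = 10.87 μm/a
Convert to mass loss: 10.87 μm/a × 7.85 g/cm³ = 85.36 g·m⁻²·a⁻¹

r_corr = 85.4 g·m⁻²·a⁻¹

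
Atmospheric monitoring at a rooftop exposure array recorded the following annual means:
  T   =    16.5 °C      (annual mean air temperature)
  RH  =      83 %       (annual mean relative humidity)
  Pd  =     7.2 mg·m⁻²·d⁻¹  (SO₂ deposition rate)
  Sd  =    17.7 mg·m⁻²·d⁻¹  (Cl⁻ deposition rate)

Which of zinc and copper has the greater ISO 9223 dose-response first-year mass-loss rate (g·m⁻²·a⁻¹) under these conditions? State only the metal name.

copper

zinc: temperature factor f = -0.071·(6.5) = -0.4615
  SO₂ term: 0.0129·7.2^0.44·exp(0.046·83-0.4615) = 0.8821
  Cl⁻ term: 0.0175·17.7^0.57·exp(0.008·83+0.085·16.5) = 0.711
  sum: 0.8821 + 0.711 → r_corr = 1.593 μm/a
  mass loss = 1.593 μm/a × 7.14 g/cm³ = 11.37 g·m⁻²·a⁻¹
copper: T>10 °C ⇒ hinge -0.080·(16.5−10) = -0.5200
  Pd branch = 0.0053·Pd^0.26·e^(0.059·RH+f) = 0.7048 μm/a
  Cl⁻ term: 0.01025·17.7^0.27·exp(0.036·83+0.049·16.5) = 0.9919
  sum: 0.7048 + 0.9919 → r_corr = 1.697 μm/a
  mass loss = 1.697 μm/a × 8.96 g/cm³ = 15.2 g·m⁻²·a⁻¹
Ordering by g·m⁻²·a⁻¹: copper (15.2) > zinc (11.4)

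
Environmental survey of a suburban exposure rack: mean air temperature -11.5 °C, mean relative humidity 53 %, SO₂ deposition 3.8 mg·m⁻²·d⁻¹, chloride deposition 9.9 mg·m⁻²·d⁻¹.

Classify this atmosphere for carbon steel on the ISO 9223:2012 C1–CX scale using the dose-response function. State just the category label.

C2

carbon steel: temperature factor f = +0.150·(-21.5) = -3.2250
  sulphur-dioxide contribution → 0.4066 μm/a
  chloride contribution → 1.534 μm/a
  ⇒ r_corr(carbon steel) = 1.94 μm/a
ISO 9223 Table 2 (carbon steel): 1.3 < 1.94 ≤ 25 μm/a ⇒ C2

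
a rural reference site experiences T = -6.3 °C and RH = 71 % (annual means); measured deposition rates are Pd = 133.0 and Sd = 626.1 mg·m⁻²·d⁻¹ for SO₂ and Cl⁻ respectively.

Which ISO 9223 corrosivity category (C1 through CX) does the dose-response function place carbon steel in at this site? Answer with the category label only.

carbon steel: temperature factor f = +0.150·(-16.3) = -2.4450
  Pd branch = 1.77·Pd^0.52·e^(0.02·RH+f) = 8.077 μm/a
  Sd branch = 0.102·Sd^0.62·e^(0.033·RH+0.04·T) = 44.73 μm/a
  sum: 8.077 + 44.73 → r_corr = 52.81 μm/a
52.8 μm/a falls in (50, 80] for carbon steel → category C4

C4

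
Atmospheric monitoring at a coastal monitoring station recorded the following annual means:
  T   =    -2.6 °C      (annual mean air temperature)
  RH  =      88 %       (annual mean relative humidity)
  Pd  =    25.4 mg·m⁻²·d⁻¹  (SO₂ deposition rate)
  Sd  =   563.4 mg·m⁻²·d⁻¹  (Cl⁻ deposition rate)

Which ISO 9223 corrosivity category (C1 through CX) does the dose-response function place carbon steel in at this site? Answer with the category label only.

C5

carbon steel: T≤10 °C ⇒ hinge +0.150·(-2.6−10) = -1.8900
  sulphur-dioxide contribution → 8.357 μm/a
  chloride contribution → 85.14 μm/a
  ⇒ r_corr(carbon steel) = 93.5 μm/a
ISO 9223 Table 2 (carbon steel): 80 < 93.5 ≤ 200 μm/a ⇒ C5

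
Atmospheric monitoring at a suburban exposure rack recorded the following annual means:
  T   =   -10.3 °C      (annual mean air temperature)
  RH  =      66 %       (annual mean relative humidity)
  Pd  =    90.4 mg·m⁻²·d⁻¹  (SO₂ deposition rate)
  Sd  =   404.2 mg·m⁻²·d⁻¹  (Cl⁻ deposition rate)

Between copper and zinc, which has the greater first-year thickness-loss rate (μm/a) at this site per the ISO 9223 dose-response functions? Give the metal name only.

zinc

copper: f(T) = +0.126·(T−10) [T≤10 °C] = -2.5578
  Pd branch = 0.0053·Pd^0.26·e^(0.059·RH+f) = 0.06504 μm/a
  Sd branch = 0.01025·Sd^0.27·e^(0.036·RH+0.049·T) = 0.3367 μm/a
  r_corr = 0.06504 + 0.3367 = 0.4017 μm/a
zinc: f(T) = +0.038·(T−10) [T≤10 °C] = -0.7714
  SO₂ term: 0.0129·90.4^0.44·exp(0.046·66-0.7714) = 0.9012
  Cl⁻ term: 0.0175·404.2^0.57·exp(0.008·66+0.085·-10.3) = 0.3783
  sum: 0.9012 + 0.3783 → r_corr = 1.28 μm/a
Ordering by μm/a: zinc (1.28) > copper (0.402)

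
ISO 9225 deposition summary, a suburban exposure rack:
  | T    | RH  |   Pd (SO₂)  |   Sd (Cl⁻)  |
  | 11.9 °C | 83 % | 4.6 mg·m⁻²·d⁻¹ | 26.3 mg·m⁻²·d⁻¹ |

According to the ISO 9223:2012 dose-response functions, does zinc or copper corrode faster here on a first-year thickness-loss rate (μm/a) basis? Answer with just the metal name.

zinc: f(T) = -0.071·(T−10) [T>10 °C] = -0.1349
  sulphur-dioxide contribution → 1.004 μm/a
  chloride contribution → 0.6027 μm/a
  total first-year rate 1.607 μm/a
copper: temperature factor f = -0.080·(1.9) = -0.1520
  sulphur-dioxide contribution → 0.9064 μm/a
  chloride contribution → 0.8811 μm/a
  ⇒ r_corr(copper) = 1.787 μm/a
Ordering by μm/a: copper (1.79) > zinc (1.61)

copper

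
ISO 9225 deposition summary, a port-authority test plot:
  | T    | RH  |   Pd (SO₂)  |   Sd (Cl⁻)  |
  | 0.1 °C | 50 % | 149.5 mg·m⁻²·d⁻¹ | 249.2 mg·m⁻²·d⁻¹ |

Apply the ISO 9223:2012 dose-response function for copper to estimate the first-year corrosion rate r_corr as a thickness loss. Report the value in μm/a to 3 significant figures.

copper: T≤10 °C ⇒ hinge +0.126·(0.1−10) = -1.2474
  Pd branch = 0.0053·Pd^0.26·e^(0.059·RH+f) = 0.1069 μm/a
  Cl⁻ term: 0.01025·249.2^0.27·exp(0.036·50+0.049·0.1) = 0.2765
  sum: 0.1069 + 0.2765 → r_corr = 0.3834 μm/a

r_corr = 0.383 μm/a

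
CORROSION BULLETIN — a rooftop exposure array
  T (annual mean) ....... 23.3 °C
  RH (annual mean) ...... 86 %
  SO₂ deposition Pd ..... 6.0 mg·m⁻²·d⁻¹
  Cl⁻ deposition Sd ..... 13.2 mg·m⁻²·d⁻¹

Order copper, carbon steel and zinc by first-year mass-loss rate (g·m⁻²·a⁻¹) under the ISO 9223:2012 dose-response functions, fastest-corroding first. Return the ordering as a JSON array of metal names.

["carbon steel", "copper", "zinc"]

copper: f(T) = -0.080·(T−10) [T>10 °C] = -1.0640
  sulphur-dioxide contribution → 0.4657 μm/a
  chloride contribution → 1.425 μm/a
  total first-year rate 1.89 μm/a
  mass loss = 1.89 μm/a × 8.96 g/cm³ = 16.94 g·m⁻²·a⁻¹
carbon steel: T>10 °C ⇒ hinge -0.054·(23.3−10) = -0.7182
  sulphur-dioxide contribution → 12.24 μm/a
  chloride contribution → 21.91 μm/a
  total first-year rate 34.15 μm/a
  mass loss = 34.15 μm/a × 7.85 g/cm³ = 268.1 g·m⁻²·a⁻¹
zinc: temperature factor f = -0.071·(13.3) = -0.9443
  sulphur-dioxide contribution → 0.5767 μm/a
  chloride contribution → 1.098 μm/a
  total first-year rate 1.675 μm/a
  mass loss = 1.675 μm/a × 7.14 g/cm³ = 11.96 g·m⁻²·a⁻¹
Ordering by g·m⁻²·a⁻¹: carbon steel (268) > copper (16.9) > zinc (12)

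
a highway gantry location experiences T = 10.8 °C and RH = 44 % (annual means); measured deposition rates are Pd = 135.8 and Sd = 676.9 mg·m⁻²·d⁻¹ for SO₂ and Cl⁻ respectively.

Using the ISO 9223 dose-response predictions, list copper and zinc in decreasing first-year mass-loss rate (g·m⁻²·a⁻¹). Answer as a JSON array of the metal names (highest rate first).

copper: f(T) = -0.080·(T−10) [T>10 °C] = -0.0640
  sulphur-dioxide contribution → 0.239 μm/a
  chloride contribution → 0.4929 μm/a
  ⇒ r_corr(copper) = 0.7319 μm/a
  mass loss = 0.7319 μm/a × 8.96 g/cm³ = 6.558 g·m⁻²·a⁻¹
zinc: f(T) = -0.071·(T−10) [T>10 °C] = -0.0568
  sulphur-dioxide contribution → 0.8006 μm/a
  chloride contribution → 2.559 μm/a
  ⇒ r_corr(zinc) = 3.359 μm/a
  mass loss = 3.359 μm/a × 7.14 g/cm³ = 23.98 g·m⁻²·a⁻¹
Ordering by g·m⁻²·a⁻¹: zinc (24) > copper (6.56)

["zinc", "copper"]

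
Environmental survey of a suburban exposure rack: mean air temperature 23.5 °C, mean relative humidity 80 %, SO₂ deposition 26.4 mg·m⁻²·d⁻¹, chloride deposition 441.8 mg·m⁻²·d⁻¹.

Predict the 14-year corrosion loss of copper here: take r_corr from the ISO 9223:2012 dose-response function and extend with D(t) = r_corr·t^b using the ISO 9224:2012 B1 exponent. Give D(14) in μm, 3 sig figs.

D(14) = 20.1 μm

copper: T>10 °C ⇒ hinge -0.080·(23.5−10) = -1.0800
  Pd branch = 0.0053·Pd^0.26·e^(0.059·RH+f) = 0.4729 μm/a
  Cl⁻ term: 0.01025·441.8^0.27·exp(0.036·80+0.049·23.5) = 2.991
  r_corr = 0.4729 + 2.991 = 3.464 μm/a
Power-law: D(14) = r_corr · 14^0.667
  D(14) = 3.464 × 14^0.667 = 3.464 × 5.814 = 20.14 μm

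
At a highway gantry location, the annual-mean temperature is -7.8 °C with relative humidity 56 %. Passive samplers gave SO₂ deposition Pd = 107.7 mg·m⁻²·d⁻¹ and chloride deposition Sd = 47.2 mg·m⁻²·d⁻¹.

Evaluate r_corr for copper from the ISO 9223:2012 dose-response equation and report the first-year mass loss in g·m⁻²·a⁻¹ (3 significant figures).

copper: temperature factor f = +0.126·(-17.8) = -2.2428
  sulphur-dioxide contribution → 0.0517 μm/a
  chloride contribution → 0.1487 μm/a
  ⇒ r_corr(copper) = 0.2004 μm/a
Convert to mass loss: 0.2004 μm/a × 8.96 g/cm³ = 1.795 g·m⁻²·a⁻¹

r_corr = 1.80 g·m⁻²·a⁻¹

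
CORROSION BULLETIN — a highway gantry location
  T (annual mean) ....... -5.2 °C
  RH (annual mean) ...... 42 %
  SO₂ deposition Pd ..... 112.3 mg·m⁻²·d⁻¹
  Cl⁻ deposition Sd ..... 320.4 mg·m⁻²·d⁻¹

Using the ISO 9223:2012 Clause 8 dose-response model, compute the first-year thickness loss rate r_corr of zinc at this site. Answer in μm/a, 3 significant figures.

r_corr = 0.821 μm/a

zinc: f(T) = +0.038·(T−10) [T≤10 °C] = -0.5776
  sulphur-dioxide contribution → 0.399 μm/a
  chloride contribution → 0.4219 μm/a
  total first-year rate 0.8209 μm/a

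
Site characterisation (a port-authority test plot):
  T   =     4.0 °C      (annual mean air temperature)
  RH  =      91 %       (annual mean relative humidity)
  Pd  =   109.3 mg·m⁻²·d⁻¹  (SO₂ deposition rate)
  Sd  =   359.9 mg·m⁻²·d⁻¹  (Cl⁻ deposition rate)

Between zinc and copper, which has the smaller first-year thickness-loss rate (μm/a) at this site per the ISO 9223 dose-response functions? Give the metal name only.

zinc: T≤10 °C ⇒ hinge +0.038·(4.0−10) = -0.2280
  SO₂ term: 0.0129·109.3^0.44·exp(0.046·91-0.2280) = 5.327
  Sd branch = 0.0175·Sd^0.57·e^(0.008·RH+0.085·T) = 1.458 μm/a
  sum: 5.327 + 1.458 → r_corr = 6.786 μm/a
copper: temperature factor f = +0.126·(-6.0) = -0.7560
  Pd branch = 0.0053·Pd^0.26·e^(0.059·RH+f) = 1.81 μm/a
  Cl⁻ term: 0.01025·359.9^0.27·exp(0.036·91+0.049·4.0) = 1.617
  r_corr = 1.81 + 1.617 = 3.427 μm/a
Ordering by μm/a: zinc (6.79) > copper (3.43)

copper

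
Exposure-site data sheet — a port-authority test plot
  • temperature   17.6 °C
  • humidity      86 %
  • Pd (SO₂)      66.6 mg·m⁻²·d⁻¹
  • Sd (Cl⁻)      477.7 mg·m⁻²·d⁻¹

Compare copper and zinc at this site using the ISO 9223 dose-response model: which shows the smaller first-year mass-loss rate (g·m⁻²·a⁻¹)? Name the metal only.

copper: T>10 °C ⇒ hinge -0.080·(17.6−10) = -0.6080
  sulphur-dioxide contribution → 1.374 μm/a
  chloride contribution → 2.839 μm/a
  ⇒ r_corr(copper) = 4.213 μm/a
  mass loss = 4.213 μm/a × 8.96 g/cm³ = 37.75 g·m⁻²·a⁻¹
zinc: temperature factor f = -0.071·(7.6) = -0.5396
  sulphur-dioxide contribution → 2.493 μm/a
  chloride contribution → 5.232 μm/a
  total first-year rate 7.724 μm/a
  mass loss = 7.724 μm/a × 7.14 g/cm³ = 55.15 g·m⁻²·a⁻¹
Ordering by g·m⁻²·a⁻¹: zinc (55.2) > copper (37.7)

copper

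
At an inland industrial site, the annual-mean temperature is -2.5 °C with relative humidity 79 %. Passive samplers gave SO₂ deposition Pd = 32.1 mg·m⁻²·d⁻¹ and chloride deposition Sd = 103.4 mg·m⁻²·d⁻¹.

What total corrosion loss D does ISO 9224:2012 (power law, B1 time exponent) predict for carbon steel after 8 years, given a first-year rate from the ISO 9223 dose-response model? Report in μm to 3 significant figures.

D(8) = 89.6 μm

carbon steel: f(T) = +0.150·(T−10) [T≤10 °C] = -1.8750
  Pd branch = 1.77·Pd^0.52·e^(0.02·RH+f) = 8.003 μm/a
  Sd branch = 0.102·Sd^0.62·e^(0.033·RH+0.04·T) = 22.2 μm/a
  r_corr = 8.003 + 22.2 = 30.2 μm/a
Long-term exponent b (ISO 9224 Table 2, B1) = 0.523
  D(8) = 30.2 × 8^0.523 = 30.2 × 2.967 = 89.62 μm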